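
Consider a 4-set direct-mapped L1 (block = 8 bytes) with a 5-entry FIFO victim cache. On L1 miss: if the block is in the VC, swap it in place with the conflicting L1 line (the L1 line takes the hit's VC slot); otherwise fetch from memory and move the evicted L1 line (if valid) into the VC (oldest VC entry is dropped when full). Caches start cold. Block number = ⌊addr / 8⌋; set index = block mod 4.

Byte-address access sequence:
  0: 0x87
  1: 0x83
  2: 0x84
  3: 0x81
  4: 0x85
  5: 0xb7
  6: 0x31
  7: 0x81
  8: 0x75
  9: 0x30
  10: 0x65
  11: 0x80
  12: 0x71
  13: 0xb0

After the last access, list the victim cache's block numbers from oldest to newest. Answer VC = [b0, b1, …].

#0 0x87→b16/s0 MISS; vc=[]
#1 0x83→b16/s0 L1-HIT; vc=[]
#2 0x84→b16/s0 L1-HIT; vc=[]
#3 0x81→b16/s0 L1-HIT; vc=[]
#4 0x85→b16/s0 L1-HIT; vc=[]
#5 0xb7→b22/s2 MISS; vc=[]
#6 0x31→b6/s2 MISS; vc=[22]
#7 0x81→b16/s0 L1-HIT; vc=[22]
#8 0x75→b14/s2 MISS; vc=[22,6]
#9 0x30→b6/s2 VC-HIT; vc=[22,14]
#10 0x65→b12/s0 MISS; vc=[22,14,16]
#11 0x80→b16/s0 VC-HIT; vc=[22,14,12]
#12 0x71→b14/s2 VC-HIT; vc=[22,6,12]
#13 0xb0→b22/s2 VC-HIT; vc=[14,6,12]

VC = [14, 6, 12]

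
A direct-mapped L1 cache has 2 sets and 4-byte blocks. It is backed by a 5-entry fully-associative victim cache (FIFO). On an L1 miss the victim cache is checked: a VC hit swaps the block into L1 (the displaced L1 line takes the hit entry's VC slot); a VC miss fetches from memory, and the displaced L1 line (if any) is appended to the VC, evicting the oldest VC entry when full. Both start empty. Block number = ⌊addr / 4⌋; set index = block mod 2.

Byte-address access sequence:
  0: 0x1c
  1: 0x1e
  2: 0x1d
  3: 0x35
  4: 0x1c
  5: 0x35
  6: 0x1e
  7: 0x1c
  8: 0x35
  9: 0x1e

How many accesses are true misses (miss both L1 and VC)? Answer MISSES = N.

  [0] addr=0x1c blk=7 s=1: MISS | VC []
  [1] addr=0x1e blk=7 s=1: L1-HIT | VC []
  [2] addr=0x1d blk=7 s=1: L1-HIT | VC []
  [3] addr=0x35 blk=13 s=1: MISS | VC [7]
  [4] addr=0x1c blk=7 s=1: VC-HIT | VC [13]
  [5] addr=0x35 blk=13 s=1: VC-HIT | VC [7]
  [6] addr=0x1e blk=7 s=1: VC-HIT | VC [13]
  [7] addr=0x1c blk=7 s=1: L1-HIT | VC [13]
  [8] addr=0x35 blk=13 s=1: VC-HIT | VC [7]
  [9] addr=0x1e blk=7 s=1: VC-HIT | VC [13]

MISSES = 2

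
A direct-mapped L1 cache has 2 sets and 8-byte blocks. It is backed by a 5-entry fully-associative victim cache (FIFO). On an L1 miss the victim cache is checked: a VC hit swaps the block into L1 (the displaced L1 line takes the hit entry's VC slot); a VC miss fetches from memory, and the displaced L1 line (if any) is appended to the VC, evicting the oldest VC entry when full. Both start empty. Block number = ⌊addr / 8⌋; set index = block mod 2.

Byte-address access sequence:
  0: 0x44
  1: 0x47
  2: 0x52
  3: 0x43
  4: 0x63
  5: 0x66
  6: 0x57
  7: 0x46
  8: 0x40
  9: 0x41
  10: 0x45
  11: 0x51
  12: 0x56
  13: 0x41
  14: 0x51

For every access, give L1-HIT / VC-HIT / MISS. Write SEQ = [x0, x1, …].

  [0] addr=0x44 blk=8 s=0: MISS | VC []
  [1] addr=0x47 blk=8 s=0: L1-HIT | VC []
  [2] addr=0x52 blk=10 s=0: MISS | VC [8]
  [3] addr=0x43 blk=8 s=0: VC-HIT | VC [10]
  [4] addr=0x63 blk=12 s=0: MISS | VC [10, 8]
  [5] addr=0x66 blk=12 s=0: L1-HIT | VC [10, 8]
  [6] addr=0x57 blk=10 s=0: VC-HIT | VC [12, 8]
  [7] addr=0x46 blk=8 s=0: VC-HIT | VC [12, 10]
  [8] addr=0x40 blk=8 s=0: L1-HIT | VC [12, 10]
  [9] addr=0x41 blk=8 s=0: L1-HIT | VC [12, 10]
  [10] addr=0x45 blk=8 s=0: L1-HIT | VC [12, 10]
  [11] addr=0x51 blk=10 s=0: VC-HIT | VC [12, 8]
  [12] addr=0x56 blk=10 s=0: L1-HIT | VC [12, 8]
  [13] addr=0x41 blk=8 s=0: VC-HIT | VC [12, 10]
  [14] addr=0x51 blk=10 s=0: VC-HIT | VC [12, 8]

SEQ = [MISS, L1-HIT, MISS, VC-HIT, MISS, L1-HIT, VC-HIT, VC-HIT, L1-HIT, L1-HIT, L1-HIT, VC-HIT, L1-HIT, VC-HIT, VC-HIT]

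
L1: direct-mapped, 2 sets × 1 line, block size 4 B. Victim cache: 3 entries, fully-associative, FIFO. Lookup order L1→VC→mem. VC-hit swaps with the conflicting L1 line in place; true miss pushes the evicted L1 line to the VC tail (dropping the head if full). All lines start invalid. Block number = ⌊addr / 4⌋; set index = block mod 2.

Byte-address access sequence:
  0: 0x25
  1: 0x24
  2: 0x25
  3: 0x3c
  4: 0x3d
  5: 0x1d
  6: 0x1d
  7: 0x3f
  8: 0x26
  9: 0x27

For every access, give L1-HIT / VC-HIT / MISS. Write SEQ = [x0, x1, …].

SEQ = [MISS, L1-HIT, L1-HIT, MISS, L1-HIT, MISS, L1-HIT, VC-HIT, VC-HIT, L1-HIT]

  [0] addr=0x25 blk=9 s=1: MISS | VC []
  [1] addr=0x24 blk=9 s=1: L1-HIT | VC []
  [2] addr=0x25 blk=9 s=1: L1-HIT | VC []
  [3] addr=0x3c blk=15 s=1: MISS | VC [9]
  [4] addr=0x3d blk=15 s=1: L1-HIT | VC [9]
  [5] addr=0x1d blk=7 s=1: MISS | VC [9, 15]
  [6] addr=0x1d blk=7 s=1: L1-HIT | VC [9, 15]
  [7] addr=0x3f blk=15 s=1: VC-HIT | VC [9, 7]
  [8] addr=0x26 blk=9 s=1: VC-HIT | VC [15, 7]
  [9] addr=0x27 blk=9 s=1: L1-HIT | VC [15, 7]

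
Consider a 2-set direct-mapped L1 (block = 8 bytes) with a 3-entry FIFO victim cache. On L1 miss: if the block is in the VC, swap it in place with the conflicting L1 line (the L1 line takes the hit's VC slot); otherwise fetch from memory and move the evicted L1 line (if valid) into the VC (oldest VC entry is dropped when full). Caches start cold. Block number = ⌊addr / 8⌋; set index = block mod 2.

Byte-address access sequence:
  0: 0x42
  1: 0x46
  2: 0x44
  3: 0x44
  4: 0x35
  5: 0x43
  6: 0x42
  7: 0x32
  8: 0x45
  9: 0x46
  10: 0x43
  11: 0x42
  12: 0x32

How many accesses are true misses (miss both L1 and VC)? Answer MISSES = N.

  [0] addr=0x42 blk=8 s=0: MISS | VC []
  [1] addr=0x46 blk=8 s=0: L1-HIT | VC []
  [2] addr=0x44 blk=8 s=0: L1-HIT | VC []
  [3] addr=0x44 blk=8 s=0: L1-HIT | VC []
  [4] addr=0x35 blk=6 s=0: MISS | VC [8]
  [5] addr=0x43 blk=8 s=0: VC-HIT | VC [6]
  [6] addr=0x42 blk=8 s=0: L1-HIT | VC [6]
  [7] addr=0x32 blk=6 s=0: VC-HIT | VC [8]
  [8] addr=0x45 blk=8 s=0: VC-HIT | VC [6]
  [9] addr=0x46 blk=8 s=0: L1-HIT | VC [6]
  [10] addr=0x43 blk=8 s=0: L1-HIT | VC [6]
  [11] addr=0x42 blk=8 s=0: L1-HIT | VC [6]
  [12] addr=0x32 blk=6 s=0: VC-HIT | VC [8]

MISSES = 2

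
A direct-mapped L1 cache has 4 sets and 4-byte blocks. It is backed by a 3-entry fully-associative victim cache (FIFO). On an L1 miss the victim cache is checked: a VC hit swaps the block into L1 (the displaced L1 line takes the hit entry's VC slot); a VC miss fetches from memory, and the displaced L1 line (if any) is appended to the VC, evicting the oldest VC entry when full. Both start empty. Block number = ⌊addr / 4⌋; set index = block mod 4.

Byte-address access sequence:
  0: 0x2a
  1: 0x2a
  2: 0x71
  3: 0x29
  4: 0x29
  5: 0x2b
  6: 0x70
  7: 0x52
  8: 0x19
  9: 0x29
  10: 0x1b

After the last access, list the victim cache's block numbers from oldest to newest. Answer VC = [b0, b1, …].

VC = [28, 10]

0: 0x2a (blk 10, set 2) → MISS  vc=[]
1: 0x2a (blk 10, set 2) → L1-HIT  vc=[]
2: 0x71 (blk 28, set 0) → MISS  vc=[]
3: 0x29 (blk 10, set 2) → L1-HIT  vc=[]
4: 0x29 (blk 10, set 2) → L1-HIT  vc=[]
5: 0x2b (blk 10, set 2) → L1-HIT  vc=[]
6: 0x70 (blk 28, set 0) → L1-HIT  vc=[]
7: 0x52 (blk 20, set 0) → MISS  vc=[28]
8: 0x19 (blk 6, set 2) → MISS  vc=[28, 10]
9: 0x29 (blk 10, set 2) → VC-HIT  vc=[28, 6]
10: 0x1b (blk 6, set 2) → VC-HIT  vc=[28, 10]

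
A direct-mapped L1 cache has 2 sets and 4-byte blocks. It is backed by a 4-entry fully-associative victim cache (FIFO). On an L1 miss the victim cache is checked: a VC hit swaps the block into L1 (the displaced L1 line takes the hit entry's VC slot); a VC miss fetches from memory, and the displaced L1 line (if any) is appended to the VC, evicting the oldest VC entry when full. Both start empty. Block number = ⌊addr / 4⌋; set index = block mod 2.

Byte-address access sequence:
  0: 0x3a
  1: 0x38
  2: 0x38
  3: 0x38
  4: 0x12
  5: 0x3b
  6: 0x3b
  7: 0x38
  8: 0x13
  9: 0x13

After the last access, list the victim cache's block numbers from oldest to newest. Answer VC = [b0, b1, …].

VC = [14]

  [0] addr=0x3a blk=14 s=0: MISS | VC []
  [1] addr=0x38 blk=14 s=0: L1-HIT | VC []
  [2] addr=0x38 blk=14 s=0: L1-HIT | VC []
  [3] addr=0x38 blk=14 s=0: L1-HIT | VC []
  [4] addr=0x12 blk=4 s=0: MISS | VC [14]
  [5] addr=0x3b blk=14 s=0: VC-HIT | VC [4]
  [6] addr=0x3b blk=14 s=0: L1-HIT | VC [4]
  [7] addr=0x38 blk=14 s=0: L1-HIT | VC [4]
  [8] addr=0x13 blk=4 s=0: VC-HIT | VC [14]
  [9] addr=0x13 blk=4 s=0: L1-HIT | VC [14]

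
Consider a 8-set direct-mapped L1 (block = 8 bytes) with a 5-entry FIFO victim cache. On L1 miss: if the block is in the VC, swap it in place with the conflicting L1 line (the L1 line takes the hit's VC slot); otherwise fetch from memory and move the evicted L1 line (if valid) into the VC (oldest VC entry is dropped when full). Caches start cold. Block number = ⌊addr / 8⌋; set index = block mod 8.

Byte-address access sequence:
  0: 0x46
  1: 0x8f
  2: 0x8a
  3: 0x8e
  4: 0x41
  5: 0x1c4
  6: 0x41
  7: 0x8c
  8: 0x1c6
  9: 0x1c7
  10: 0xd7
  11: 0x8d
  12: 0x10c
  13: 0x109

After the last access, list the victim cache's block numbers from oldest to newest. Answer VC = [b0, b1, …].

0: 0x46 (blk 8, set 0) → MISS  vc=[]
1: 0x8f (blk 17, set 1) → MISS  vc=[]
2: 0x8a (blk 17, set 1) → L1-HIT  vc=[]
3: 0x8e (blk 17, set 1) → L1-HIT  vc=[]
4: 0x41 (blk 8, set 0) → L1-HIT  vc=[]
5: 0x1c4 (blk 56, set 0) → MISS  vc=[8]
6: 0x41 (blk 8, set 0) → VC-HIT  vc=[56]
7: 0x8c (blk 17, set 1) → L1-HIT  vc=[56]
8: 0x1c6 (blk 56, set 0) → VC-HIT  vc=[8]
9: 0x1c7 (blk 56, set 0) → L1-HIT  vc=[8]
10: 0xd7 (blk 26, set 2) → MISS  vc=[8]
11: 0x8d (blk 17, set 1) → L1-HIT  vc=[8]
12: 0x10c (blk 33, set 1) → MISS  vc=[8, 17]
13: 0x109 (blk 33, set 1) → L1-HIT  vc=[8, 17]

VC = [8, 17]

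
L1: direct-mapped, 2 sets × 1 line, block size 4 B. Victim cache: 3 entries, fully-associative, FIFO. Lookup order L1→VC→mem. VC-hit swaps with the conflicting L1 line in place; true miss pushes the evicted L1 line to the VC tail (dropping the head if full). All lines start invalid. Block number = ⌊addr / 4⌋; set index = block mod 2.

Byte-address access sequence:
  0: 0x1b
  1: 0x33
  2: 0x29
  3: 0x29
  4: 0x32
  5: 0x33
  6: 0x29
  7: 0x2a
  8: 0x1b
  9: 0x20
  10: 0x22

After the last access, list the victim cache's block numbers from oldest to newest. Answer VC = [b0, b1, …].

#0 0x1b→b6/s0 MISS; vc=[]
#1 0x33→b12/s0 MISS; vc=[6]
#2 0x29→b10/s0 MISS; vc=[6,12]
#3 0x29→b10/s0 L1-HIT; vc=[6,12]
#4 0x32→b12/s0 VC-HIT; vc=[6,10]
#5 0x33→b12/s0 L1-HIT; vc=[6,10]
#6 0x29→b10/s0 VC-HIT; vc=[6,12]
#7 0x2a→b10/s0 L1-HIT; vc=[6,12]
#8 0x1b→b6/s0 VC-HIT; vc=[10,12]
#9 0x20→b8/s0 MISS; vc=[10,12,6]
#10 0x22→b8/s0 L1-HIT; vc=[10,12,6]

VC = [10, 12, 6]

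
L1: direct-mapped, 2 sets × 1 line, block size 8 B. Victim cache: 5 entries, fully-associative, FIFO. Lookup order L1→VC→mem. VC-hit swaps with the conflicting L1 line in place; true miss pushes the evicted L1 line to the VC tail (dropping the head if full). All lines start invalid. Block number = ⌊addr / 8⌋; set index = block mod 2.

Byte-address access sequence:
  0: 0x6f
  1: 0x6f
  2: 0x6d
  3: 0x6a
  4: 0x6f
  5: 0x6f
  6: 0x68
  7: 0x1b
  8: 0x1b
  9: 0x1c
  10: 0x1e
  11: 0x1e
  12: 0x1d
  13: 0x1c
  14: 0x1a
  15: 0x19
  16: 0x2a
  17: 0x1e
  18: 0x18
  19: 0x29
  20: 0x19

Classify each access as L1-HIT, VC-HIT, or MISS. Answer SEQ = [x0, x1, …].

SEQ = [MISS, L1-HIT, L1-HIT, L1-HIT, L1-HIT, L1-HIT, L1-HIT, MISS, L1-HIT, L1-HIT, L1-HIT, L1-HIT, L1-HIT, L1-HIT, L1-HIT, L1-HIT, MISS, VC-HIT, L1-HIT, VC-HIT, VC-HIT]

  [0] addr=0x6f blk=13 s=1: MISS | VC []
  [1] addr=0x6f blk=13 s=1: L1-HIT | VC []
  [2] addr=0x6d blk=13 s=1: L1-HIT | VC []
  [3] addr=0x6a blk=13 s=1: L1-HIT | VC []
  [4] addr=0x6f blk=13 s=1: L1-HIT | VC []
  [5] addr=0x6f blk=13 s=1: L1-HIT | VC []
  [6] addr=0x68 blk=13 s=1: L1-HIT | VC []
  [7] addr=0x1b blk=3 s=1: MISS | VC [13]
  [8] addr=0x1b blk=3 s=1: L1-HIT | VC [13]
  [9] addr=0x1c blk=3 s=1: L1-HIT | VC [13]
  [10] addr=0x1e blk=3 s=1: L1-HIT | VC [13]
  [11] addr=0x1e blk=3 s=1: L1-HIT | VC [13]
  [12] addr=0x1d blk=3 s=1: L1-HIT | VC [13]
  [13] addr=0x1c blk=3 s=1: L1-HIT | VC [13]
  [14] addr=0x1a blk=3 s=1: L1-HIT | VC [13]
  [15] addr=0x19 blk=3 s=1: L1-HIT | VC [13]
  [16] addr=0x2a blk=5 s=1: MISS | VC [13, 3]
  [17] addr=0x1e blk=3 s=1: VC-HIT | VC [13, 5]
  [18] addr=0x18 blk=3 s=1: L1-HIT | VC [13, 5]
  [19] addr=0x29 blk=5 s=1: VC-HIT | VC [13, 3]
  [20] addr=0x19 blk=3 s=1: VC-HIT | VC [13, 5]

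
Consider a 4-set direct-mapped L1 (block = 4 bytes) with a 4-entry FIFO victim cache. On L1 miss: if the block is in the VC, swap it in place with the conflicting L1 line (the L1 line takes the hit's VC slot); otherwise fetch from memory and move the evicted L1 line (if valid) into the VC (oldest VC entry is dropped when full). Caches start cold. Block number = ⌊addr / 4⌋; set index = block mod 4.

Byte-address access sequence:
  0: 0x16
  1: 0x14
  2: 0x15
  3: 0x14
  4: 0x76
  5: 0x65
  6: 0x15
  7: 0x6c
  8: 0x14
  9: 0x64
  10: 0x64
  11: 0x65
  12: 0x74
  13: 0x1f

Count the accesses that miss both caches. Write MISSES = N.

MISSES = 5

#0 0x16→b5/s1 MISS; vc=[]
#1 0x14→b5/s1 L1-HIT; vc=[]
#2 0x15→b5/s1 L1-HIT; vc=[]
#3 0x14→b5/s1 L1-HIT; vc=[]
#4 0x76→b29/s1 MISS; vc=[5]
#5 0x65→b25/s1 MISS; vc=[5,29]
#6 0x15→b5/s1 VC-HIT; vc=[25,29]
#7 0x6c→b27/s3 MISS; vc=[25,29]
#8 0x14→b5/s1 L1-HIT; vc=[25,29]
#9 0x64→b25/s1 VC-HIT; vc=[5,29]
#10 0x64→b25/s1 L1-HIT; vc=[5,29]
#11 0x65→b25/s1 L1-HIT; vc=[5,29]
#12 0x74→b29/s1 VC-HIT; vc=[5,25]
#13 0x1f→b7/s3 MISS; vc=[5,25,27]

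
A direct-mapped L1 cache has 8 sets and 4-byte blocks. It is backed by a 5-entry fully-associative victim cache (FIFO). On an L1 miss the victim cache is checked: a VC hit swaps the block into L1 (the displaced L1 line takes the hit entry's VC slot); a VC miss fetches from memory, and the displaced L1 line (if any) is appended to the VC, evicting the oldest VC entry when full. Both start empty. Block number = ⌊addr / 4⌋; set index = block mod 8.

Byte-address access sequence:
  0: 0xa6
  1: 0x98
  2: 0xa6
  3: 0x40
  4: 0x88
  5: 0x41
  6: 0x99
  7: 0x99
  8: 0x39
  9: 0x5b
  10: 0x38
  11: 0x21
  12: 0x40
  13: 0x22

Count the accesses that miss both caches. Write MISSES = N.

  [0] addr=0xa6 blk=41 s=1: MISS | VC []
  [1] addr=0x98 blk=38 s=6: MISS | VC []
  [2] addr=0xa6 blk=41 s=1: L1-HIT | VC []
  [3] addr=0x40 blk=16 s=0: MISS | VC []
  [4] addr=0x88 blk=34 s=2: MISS | VC []
  [5] addr=0x41 blk=16 s=0: L1-HIT | VC []
  [6] addr=0x99 blk=38 s=6: L1-HIT | VC []
  [7] addr=0x99 blk=38 s=6: L1-HIT | VC []
  [8] addr=0x39 blk=14 s=6: MISS | VC [38]
  [9] addr=0x5b blk=22 s=6: MISS | VC [38, 14]
  [10] addr=0x38 blk=14 s=6: VC-HIT | VC [38, 22]
  [11] addr=0x21 blk=8 s=0: MISS | VC [38, 22, 16]
  [12] addr=0x40 blk=16 s=0: VC-HIT | VC [38, 22, 8]
  [13] addr=0x22 blk=8 s=0: VC-HIT | VC [38, 22, 16]

MISSES = 7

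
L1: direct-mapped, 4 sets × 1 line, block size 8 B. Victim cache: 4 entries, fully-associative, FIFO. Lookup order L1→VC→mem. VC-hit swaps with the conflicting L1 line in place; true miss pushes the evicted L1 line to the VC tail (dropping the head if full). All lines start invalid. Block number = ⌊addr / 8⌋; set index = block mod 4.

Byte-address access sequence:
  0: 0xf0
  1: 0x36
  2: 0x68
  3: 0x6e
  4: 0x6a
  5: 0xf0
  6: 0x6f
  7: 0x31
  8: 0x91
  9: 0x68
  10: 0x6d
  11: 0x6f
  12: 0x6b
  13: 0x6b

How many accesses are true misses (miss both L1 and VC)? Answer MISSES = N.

0: 0xf0 (blk 30, set 2) → MISS  vc=[]
1: 0x36 (blk 6, set 2) → MISS  vc=[30]
2: 0x68 (blk 13, set 1) → MISS  vc=[30]
3: 0x6e (blk 13, set 1) → L1-HIT  vc=[30]
4: 0x6a (blk 13, set 1) → L1-HIT  vc=[30]
5: 0xf0 (blk 30, set 2) → VC-HIT  vc=[6]
6: 0x6f (blk 13, set 1) → L1-HIT  vc=[6]
7: 0x31 (blk 6, set 2) → VC-HIT  vc=[30]
8: 0x91 (blk 18, set 2) → MISS  vc=[30, 6]
9: 0x68 (blk 13, set 1) → L1-HIT  vc=[30, 6]
10: 0x6d (blk 13, set 1) → L1-HIT  vc=[30, 6]
11: 0x6f (blk 13, set 1) → L1-HIT  vc=[30, 6]
12: 0x6b (blk 13, set 1) → L1-HIT  vc=[30, 6]
13: 0x6b (blk 13, set 1) → L1-HIT  vc=[30, 6]

MISSES = 4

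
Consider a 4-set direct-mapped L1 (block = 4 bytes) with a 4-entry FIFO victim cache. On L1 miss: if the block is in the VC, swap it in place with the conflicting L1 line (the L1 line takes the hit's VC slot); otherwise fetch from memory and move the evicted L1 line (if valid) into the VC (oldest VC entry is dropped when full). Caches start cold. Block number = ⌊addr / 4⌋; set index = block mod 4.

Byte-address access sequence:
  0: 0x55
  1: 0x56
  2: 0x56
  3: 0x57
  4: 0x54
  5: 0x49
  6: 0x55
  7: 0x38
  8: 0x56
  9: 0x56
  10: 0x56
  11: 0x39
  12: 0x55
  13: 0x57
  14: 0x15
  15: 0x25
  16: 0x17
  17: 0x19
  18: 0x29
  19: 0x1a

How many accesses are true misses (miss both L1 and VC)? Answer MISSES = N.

#0 0x55→b21/s1 MISS; vc=[]
#1 0x56→b21/s1 L1-HIT; vc=[]
#2 0x56→b21/s1 L1-HIT; vc=[]
#3 0x57→b21/s1 L1-HIT; vc=[]
#4 0x54→b21/s1 L1-HIT; vc=[]
#5 0x49→b18/s2 MISS; vc=[]
#6 0x55→b21/s1 L1-HIT; vc=[]
#7 0x38→b14/s2 MISS; vc=[18]
#8 0x56→b21/s1 L1-HIT; vc=[18]
#9 0x56→b21/s1 L1-HIT; vc=[18]
#10 0x56→b21/s1 L1-HIT; vc=[18]
#11 0x39→b14/s2 L1-HIT; vc=[18]
#12 0x55→b21/s1 L1-HIT; vc=[18]
#13 0x57→b21/s1 L1-HIT; vc=[18]
#14 0x15→b5/s1 MISS; vc=[18,21]
#15 0x25→b9/s1 MISS; vc=[18,21,5]
#16 0x17→b5/s1 VC-HIT; vc=[18,21,9]
#17 0x19→b6/s2 MISS; vc=[18,21,9,14]
#18 0x29→b10/s2 MISS; vc=[21,9,14,6]
#19 0x1a→b6/s2 VC-HIT; vc=[21,9,14,10]

MISSES = 7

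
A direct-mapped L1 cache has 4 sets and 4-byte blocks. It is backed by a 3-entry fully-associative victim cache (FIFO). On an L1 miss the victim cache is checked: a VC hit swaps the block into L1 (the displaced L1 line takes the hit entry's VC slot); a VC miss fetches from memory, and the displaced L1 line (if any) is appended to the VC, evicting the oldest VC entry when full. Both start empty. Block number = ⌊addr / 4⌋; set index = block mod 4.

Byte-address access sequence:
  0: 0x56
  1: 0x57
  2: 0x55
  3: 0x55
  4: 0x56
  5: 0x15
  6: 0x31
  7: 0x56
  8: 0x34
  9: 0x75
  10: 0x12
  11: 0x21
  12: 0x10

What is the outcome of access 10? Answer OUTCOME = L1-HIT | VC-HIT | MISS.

#0 0x56→b21/s1 MISS; vc=[]
#1 0x57→b21/s1 L1-HIT; vc=[]
#2 0x55→b21/s1 L1-HIT; vc=[]
#3 0x55→b21/s1 L1-HIT; vc=[]
#4 0x56→b21/s1 L1-HIT; vc=[]
#5 0x15→b5/s1 MISS; vc=[21]
#6 0x31→b12/s0 MISS; vc=[21]
#7 0x56→b21/s1 VC-HIT; vc=[5]
#8 0x34→b13/s1 MISS; vc=[5,21]
#9 0x75→b29/s1 MISS; vc=[5,21,13]
#10 0x12→b4/s0 MISS; vc=[21,13,12]
#11 0x21→b8/s0 MISS; vc=[13,12,4]
#12 0x10→b4/s0 VC-HIT; vc=[13,12,8]

OUTCOME = MISS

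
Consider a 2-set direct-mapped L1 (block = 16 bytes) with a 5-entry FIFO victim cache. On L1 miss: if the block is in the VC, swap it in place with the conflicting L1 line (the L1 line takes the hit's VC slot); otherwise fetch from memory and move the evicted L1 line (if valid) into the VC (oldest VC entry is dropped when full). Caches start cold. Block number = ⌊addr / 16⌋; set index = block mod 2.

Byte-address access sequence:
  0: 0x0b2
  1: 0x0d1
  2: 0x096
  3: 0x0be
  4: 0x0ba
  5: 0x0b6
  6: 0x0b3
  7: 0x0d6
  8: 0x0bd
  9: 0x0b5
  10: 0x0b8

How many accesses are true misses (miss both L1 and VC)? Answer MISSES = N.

MISSES = 3

0: 0xb2 (blk 11, set 1) → MISS  vc=[]
1: 0xd1 (blk 13, set 1) → MISS  vc=[11]
2: 0x96 (blk 9, set 1) → MISS  vc=[11, 13]
3: 0xbe (blk 11, set 1) → VC-HIT  vc=[9, 13]
4: 0xba (blk 11, set 1) → L1-HIT  vc=[9, 13]
5: 0xb6 (blk 11, set 1) → L1-HIT  vc=[9, 13]
6: 0xb3 (blk 11, set 1) → L1-HIT  vc=[9, 13]
7: 0xd6 (blk 13, set 1) → VC-HIT  vc=[9, 11]
8: 0xbd (blk 11, set 1) → VC-HIT  vc=[9, 13]
9: 0xb5 (blk 11, set 1) → L1-HIT  vc=[9, 13]
10: 0xb8 (blk 11, set 1) → L1-HIT  vc=[9, 13]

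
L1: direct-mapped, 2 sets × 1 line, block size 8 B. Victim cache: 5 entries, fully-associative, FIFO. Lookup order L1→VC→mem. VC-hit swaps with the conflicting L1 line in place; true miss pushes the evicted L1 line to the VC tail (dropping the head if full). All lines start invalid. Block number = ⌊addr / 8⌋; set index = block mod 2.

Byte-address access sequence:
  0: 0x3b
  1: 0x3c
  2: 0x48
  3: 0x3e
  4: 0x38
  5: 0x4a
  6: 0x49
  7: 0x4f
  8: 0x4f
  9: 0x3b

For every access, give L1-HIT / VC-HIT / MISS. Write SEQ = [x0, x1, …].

SEQ = [MISS, L1-HIT, MISS, VC-HIT, L1-HIT, VC-HIT, L1-HIT, L1-HIT, L1-HIT, VC-HIT]

#0 0x3b→b7/s1 MISS; vc=[]
#1 0x3c→b7/s1 L1-HIT; vc=[]
#2 0x48→b9/s1 MISS; vc=[7]
#3 0x3e→b7/s1 VC-HIT; vc=[9]
#4 0x38→b7/s1 L1-HIT; vc=[9]
#5 0x4a→b9/s1 VC-HIT; vc=[7]
#6 0x49→b9/s1 L1-HIT; vc=[7]
#7 0x4f→b9/s1 L1-HIT; vc=[7]
#8 0x4f→b9/s1 L1-HIT; vc=[7]
#9 0x3b→b7/s1 VC-HIT; vc=[9]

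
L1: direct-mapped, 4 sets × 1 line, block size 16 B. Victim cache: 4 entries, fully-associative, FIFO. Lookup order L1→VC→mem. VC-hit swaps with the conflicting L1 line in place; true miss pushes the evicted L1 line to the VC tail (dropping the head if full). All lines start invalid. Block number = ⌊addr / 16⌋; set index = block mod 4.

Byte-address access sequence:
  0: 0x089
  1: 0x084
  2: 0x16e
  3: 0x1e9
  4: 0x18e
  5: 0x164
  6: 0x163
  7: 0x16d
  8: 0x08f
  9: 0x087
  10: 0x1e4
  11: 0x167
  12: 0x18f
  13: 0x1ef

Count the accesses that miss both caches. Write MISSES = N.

MISSES = 4

0: 0x89 (blk 8, set 0) → MISS  vc=[]
1: 0x84 (blk 8, set 0) → L1-HIT  vc=[]
2: 0x16e (blk 22, set 2) → MISS  vc=[]
3: 0x1e9 (blk 30, set 2) → MISS  vc=[22]
4: 0x18e (blk 24, set 0) → MISS  vc=[22, 8]
5: 0x164 (blk 22, set 2) → VC-HIT  vc=[30, 8]
6: 0x163 (blk 22, set 2) → L1-HIT  vc=[30, 8]
7: 0x16d (blk 22, set 2) → L1-HIT  vc=[30, 8]
8: 0x8f (blk 8, set 0) → VC-HIT  vc=[30, 24]
9: 0x87 (blk 8, set 0) → L1-HIT  vc=[30, 24]
10: 0x1e4 (blk 30, set 2) → VC-HIT  vc=[22, 24]
11: 0x167 (blk 22, set 2) → VC-HIT  vc=[30, 24]
12: 0x18f (blk 24, set 0) → VC-HIT  vc=[30, 8]
13: 0x1ef (blk 30, set 2) → VC-HIT  vc=[22, 8]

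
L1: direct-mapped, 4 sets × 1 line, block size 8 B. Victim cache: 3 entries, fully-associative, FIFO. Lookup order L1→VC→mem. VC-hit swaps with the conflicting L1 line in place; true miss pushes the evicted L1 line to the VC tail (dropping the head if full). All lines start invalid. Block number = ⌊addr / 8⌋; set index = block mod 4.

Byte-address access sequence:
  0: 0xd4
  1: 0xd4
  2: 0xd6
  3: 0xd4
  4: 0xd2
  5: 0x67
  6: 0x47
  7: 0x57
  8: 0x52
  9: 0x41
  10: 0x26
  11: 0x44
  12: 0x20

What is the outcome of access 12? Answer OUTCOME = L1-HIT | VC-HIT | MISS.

0: 0xd4 (blk 26, set 2) → MISS  vc=[]
1: 0xd4 (blk 26, set 2) → L1-HIT  vc=[]
2: 0xd6 (blk 26, set 2) → L1-HIT  vc=[]
3: 0xd4 (blk 26, set 2) → L1-HIT  vc=[]
4: 0xd2 (blk 26, set 2) → L1-HIT  vc=[]
5: 0x67 (blk 12, set 0) → MISS  vc=[]
6: 0x47 (blk 8, set 0) → MISS  vc=[12]
7: 0x57 (blk 10, set 2) → MISS  vc=[12, 26]
8: 0x52 (blk 10, set 2) → L1-HIT  vc=[12, 26]
9: 0x41 (blk 8, set 0) → L1-HIT  vc=[12, 26]
10: 0x26 (blk 4, set 0) → MISS  vc=[12, 26, 8]
11: 0x44 (blk 8, set 0) → VC-HIT  vc=[12, 26, 4]
12: 0x20 (blk 4, set 0) → VC-HIT  vc=[12, 26, 8]

OUTCOME = VC-HIT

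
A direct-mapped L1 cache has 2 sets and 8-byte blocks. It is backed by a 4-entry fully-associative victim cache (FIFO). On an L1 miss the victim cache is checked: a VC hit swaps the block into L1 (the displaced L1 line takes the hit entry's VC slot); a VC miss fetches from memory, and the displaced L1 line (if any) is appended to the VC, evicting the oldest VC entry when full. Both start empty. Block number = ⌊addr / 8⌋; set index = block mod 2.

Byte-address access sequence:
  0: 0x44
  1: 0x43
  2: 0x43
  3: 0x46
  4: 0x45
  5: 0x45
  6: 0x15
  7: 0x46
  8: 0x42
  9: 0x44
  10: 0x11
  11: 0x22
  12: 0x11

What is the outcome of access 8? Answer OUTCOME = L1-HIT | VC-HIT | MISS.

OUTCOME = L1-HIT

0: 0x44 (blk 8, set 0) → MISS  vc=[]
1: 0x43 (blk 8, set 0) → L1-HIT  vc=[]
2: 0x43 (blk 8, set 0) → L1-HIT  vc=[]
3: 0x46 (blk 8, set 0) → L1-HIT  vc=[]
4: 0x45 (blk 8, set 0) → L1-HIT  vc=[]
5: 0x45 (blk 8, set 0) → L1-HIT  vc=[]
6: 0x15 (blk 2, set 0) → MISS  vc=[8]
7: 0x46 (blk 8, set 0) → VC-HIT  vc=[2]
8: 0x42 (blk 8, set 0) → L1-HIT  vc=[2]
9: 0x44 (blk 8, set 0) → L1-HIT  vc=[2]
10: 0x11 (blk 2, set 0) → VC-HIT  vc=[8]
11: 0x22 (blk 4, set 0) → MISS  vc=[8, 2]
12: 0x11 (blk 2, set 0) → VC-HIT  vc=[8, 4]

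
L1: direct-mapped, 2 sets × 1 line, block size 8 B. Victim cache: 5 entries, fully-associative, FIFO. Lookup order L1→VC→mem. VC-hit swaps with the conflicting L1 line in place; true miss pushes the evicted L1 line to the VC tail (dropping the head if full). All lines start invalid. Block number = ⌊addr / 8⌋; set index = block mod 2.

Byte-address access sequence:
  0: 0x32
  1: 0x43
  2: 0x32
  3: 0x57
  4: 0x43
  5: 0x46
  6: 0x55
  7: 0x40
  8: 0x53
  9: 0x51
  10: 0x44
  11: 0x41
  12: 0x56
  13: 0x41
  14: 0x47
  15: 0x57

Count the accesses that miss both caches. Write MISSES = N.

MISSES = 3

  [0] addr=0x32 blk=6 s=0: MISS | VC []
  [1] addr=0x43 blk=8 s=0: MISS | VC [6]
  [2] addr=0x32 blk=6 s=0: VC-HIT | VC [8]
  [3] addr=0x57 blk=10 s=0: MISS | VC [8, 6]
  [4] addr=0x43 blk=8 s=0: VC-HIT | VC [10, 6]
  [5] addr=0x46 blk=8 s=0: L1-HIT | VC [10, 6]
  [6] addr=0x55 blk=10 s=0: VC-HIT | VC [8, 6]
  [7] addr=0x40 blk=8 s=0: VC-HIT | VC [10, 6]
  [8] addr=0x53 blk=10 s=0: VC-HIT | VC [8, 6]
  [9] addr=0x51 blk=10 s=0: L1-HIT | VC [8, 6]
  [10] addr=0x44 blk=8 s=0: VC-HIT | VC [10, 6]
  [11] addr=0x41 blk=8 s=0: L1-HIT | VC [10, 6]
  [12] addr=0x56 blk=10 s=0: VC-HIT | VC [8, 6]
  [13] addr=0x41 blk=8 s=0: VC-HIT | VC [10, 6]
  [14] addr=0x47 blk=8 s=0: L1-HIT | VC [10, 6]
  [15] addr=0x57 blk=10 s=0: VC-HIT | VC [8, 6]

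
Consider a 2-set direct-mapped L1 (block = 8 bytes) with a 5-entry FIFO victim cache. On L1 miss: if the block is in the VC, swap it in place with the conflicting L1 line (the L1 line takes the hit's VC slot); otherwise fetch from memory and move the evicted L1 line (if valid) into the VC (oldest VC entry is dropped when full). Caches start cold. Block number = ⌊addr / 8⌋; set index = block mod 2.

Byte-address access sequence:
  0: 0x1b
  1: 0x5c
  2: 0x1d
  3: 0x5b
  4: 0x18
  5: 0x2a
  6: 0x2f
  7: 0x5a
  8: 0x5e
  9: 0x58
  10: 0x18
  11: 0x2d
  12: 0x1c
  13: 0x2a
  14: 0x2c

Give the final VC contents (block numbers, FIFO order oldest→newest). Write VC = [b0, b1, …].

VC = [3, 11]

#0 0x1b→b3/s1 MISS; vc=[]
#1 0x5c→b11/s1 MISS; vc=[3]
#2 0x1d→b3/s1 VC-HIT; vc=[11]
#3 0x5b→b11/s1 VC-HIT; vc=[3]
#4 0x18→b3/s1 VC-HIT; vc=[11]
#5 0x2a→b5/s1 MISS; vc=[11,3]
#6 0x2f→b5/s1 L1-HIT; vc=[11,3]
#7 0x5a→b11/s1 VC-HIT; vc=[5,3]
#8 0x5e→b11/s1 L1-HIT; vc=[5,3]
#9 0x58→b11/s1 L1-HIT; vc=[5,3]
#10 0x18→b3/s1 VC-HIT; vc=[5,11]
#11 0x2d→b5/s1 VC-HIT; vc=[3,11]
#12 0x1c→b3/s1 VC-HIT; vc=[5,11]
#13 0x2a→b5/s1 VC-HIT; vc=[3,11]
#14 0x2c→b5/s1 L1-HIT; vc=[3,11]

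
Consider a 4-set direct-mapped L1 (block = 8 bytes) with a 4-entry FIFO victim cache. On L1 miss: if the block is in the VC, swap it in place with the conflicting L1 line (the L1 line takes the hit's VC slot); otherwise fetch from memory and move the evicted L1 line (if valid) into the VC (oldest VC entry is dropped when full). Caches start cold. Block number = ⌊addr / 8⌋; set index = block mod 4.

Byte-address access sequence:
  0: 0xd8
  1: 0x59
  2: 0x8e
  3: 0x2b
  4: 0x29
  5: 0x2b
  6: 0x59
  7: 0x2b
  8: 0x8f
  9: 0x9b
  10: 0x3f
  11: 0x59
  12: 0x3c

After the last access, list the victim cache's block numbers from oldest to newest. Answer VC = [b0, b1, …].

#0 0xd8→b27/s3 MISS; vc=[]
#1 0x59→b11/s3 MISS; vc=[27]
#2 0x8e→b17/s1 MISS; vc=[27]
#3 0x2b→b5/s1 MISS; vc=[27,17]
#4 0x29→b5/s1 L1-HIT; vc=[27,17]
#5 0x2b→b5/s1 L1-HIT; vc=[27,17]
#6 0x59→b11/s3 L1-HIT; vc=[27,17]
#7 0x2b→b5/s1 L1-HIT; vc=[27,17]
#8 0x8f→b17/s1 VC-HIT; vc=[27,5]
#9 0x9b→b19/s3 MISS; vc=[27,5,11]
#10 0x3f→b7/s3 MISS; vc=[27,5,11,19]
#11 0x59→b11/s3 VC-HIT; vc=[27,5,7,19]
#12 0x3c→b7/s3 VC-HIT; vc=[27,5,11,19]

VC = [27, 5, 11, 19]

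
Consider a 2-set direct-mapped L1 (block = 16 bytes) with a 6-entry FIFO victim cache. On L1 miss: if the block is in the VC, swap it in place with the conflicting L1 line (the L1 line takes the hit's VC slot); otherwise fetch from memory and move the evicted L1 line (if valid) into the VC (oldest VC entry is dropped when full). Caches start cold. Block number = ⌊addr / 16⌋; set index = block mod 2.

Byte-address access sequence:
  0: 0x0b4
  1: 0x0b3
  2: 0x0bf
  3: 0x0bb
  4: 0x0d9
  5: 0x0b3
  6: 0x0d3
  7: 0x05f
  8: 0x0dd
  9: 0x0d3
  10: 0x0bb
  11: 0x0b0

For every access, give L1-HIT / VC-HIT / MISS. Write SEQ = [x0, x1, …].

SEQ = [MISS, L1-HIT, L1-HIT, L1-HIT, MISS, VC-HIT, VC-HIT, MISS, VC-HIT, L1-HIT, VC-HIT, L1-HIT]

0: 0xb4 (blk 11, set 1) → MISS  vc=[]
1: 0xb3 (blk 11, set 1) → L1-HIT  vc=[]
2: 0xbf (blk 11, set 1) → L1-HIT  vc=[]
3: 0xbb (blk 11, set 1) → L1-HIT  vc=[]
4: 0xd9 (blk 13, set 1) → MISS  vc=[11]
5: 0xb3 (blk 11, set 1) → VC-HIT  vc=[13]
6: 0xd3 (blk 13, set 1) → VC-HIT  vc=[11]
7: 0x5f (blk 5, set 1) → MISS  vc=[11, 13]
8: 0xdd (blk 13, set 1) → VC-HIT  vc=[11, 5]
9: 0xd3 (blk 13, set 1) → L1-HIT  vc=[11, 5]
10: 0xbb (blk 11, set 1) → VC-HIT  vc=[13, 5]
11: 0xb0 (blk 11, set 1) → L1-HIT  vc=[13, 5]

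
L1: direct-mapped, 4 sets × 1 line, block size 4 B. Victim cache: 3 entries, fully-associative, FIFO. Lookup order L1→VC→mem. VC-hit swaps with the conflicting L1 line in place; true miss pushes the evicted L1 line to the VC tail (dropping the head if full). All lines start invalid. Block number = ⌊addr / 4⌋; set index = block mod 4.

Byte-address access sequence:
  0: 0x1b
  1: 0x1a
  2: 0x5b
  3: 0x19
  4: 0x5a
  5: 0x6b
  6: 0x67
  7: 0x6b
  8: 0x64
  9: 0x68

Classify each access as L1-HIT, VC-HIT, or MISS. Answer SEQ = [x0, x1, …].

#0 0x1b→b6/s2 MISS; vc=[]
#1 0x1a→b6/s2 L1-HIT; vc=[]
#2 0x5b→b22/s2 MISS; vc=[6]
#3 0x19→b6/s2 VC-HIT; vc=[22]
#4 0x5a→b22/s2 VC-HIT; vc=[6]
#5 0x6b→b26/s2 MISS; vc=[6,22]
#6 0x67→b25/s1 MISS; vc=[6,22]
#7 0x6b→b26/s2 L1-HIT; vc=[6,22]
#8 0x64→b25/s1 L1-HIT; vc=[6,22]
#9 0x68→b26/s2 L1-HIT; vc=[6,22]

SEQ = [MISS, L1-HIT, MISS, VC-HIT, VC-HIT, MISS, MISS, L1-HIT, L1-HIT, L1-HIT]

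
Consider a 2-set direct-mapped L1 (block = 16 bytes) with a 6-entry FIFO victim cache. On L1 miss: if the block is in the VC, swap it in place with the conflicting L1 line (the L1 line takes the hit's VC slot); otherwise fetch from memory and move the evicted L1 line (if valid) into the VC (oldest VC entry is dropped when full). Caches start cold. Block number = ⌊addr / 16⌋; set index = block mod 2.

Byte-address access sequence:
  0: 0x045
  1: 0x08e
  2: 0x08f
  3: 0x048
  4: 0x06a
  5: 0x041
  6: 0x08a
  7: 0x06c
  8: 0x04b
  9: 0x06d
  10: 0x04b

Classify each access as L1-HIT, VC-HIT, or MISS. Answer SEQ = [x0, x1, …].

SEQ = [MISS, MISS, L1-HIT, VC-HIT, MISS, VC-HIT, VC-HIT, VC-HIT, VC-HIT, VC-HIT, VC-HIT]

0: 0x45 (blk 4, set 0) → MISS  vc=[]
1: 0x8e (blk 8, set 0) → MISS  vc=[4]
2: 0x8f (blk 8, set 0) → L1-HIT  vc=[4]
3: 0x48 (blk 4, set 0) → VC-HIT  vc=[8]
4: 0x6a (blk 6, set 0) → MISS  vc=[8, 4]
5: 0x41 (blk 4, set 0) → VC-HIT  vc=[8, 6]
6: 0x8a (blk 8, set 0) → VC-HIT  vc=[4, 6]
7: 0x6c (blk 6, set 0) → VC-HIT  vc=[4, 8]
8: 0x4b (blk 4, set 0) → VC-HIT  vc=[6, 8]
9: 0x6d (blk 6, set 0) → VC-HIT  vc=[4, 8]
10: 0x4b (blk 4, set 0) → VC-HIT  vc=[6, 8]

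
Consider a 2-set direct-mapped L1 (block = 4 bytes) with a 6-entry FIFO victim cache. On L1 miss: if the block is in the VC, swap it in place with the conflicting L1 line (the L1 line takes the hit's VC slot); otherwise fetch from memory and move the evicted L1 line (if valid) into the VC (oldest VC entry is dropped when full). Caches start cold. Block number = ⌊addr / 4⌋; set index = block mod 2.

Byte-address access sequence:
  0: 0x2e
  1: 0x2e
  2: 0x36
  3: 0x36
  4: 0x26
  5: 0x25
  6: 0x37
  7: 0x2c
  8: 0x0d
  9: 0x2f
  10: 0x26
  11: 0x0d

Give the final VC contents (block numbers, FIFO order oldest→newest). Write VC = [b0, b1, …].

VC = [13, 11, 9]

0: 0x2e (blk 11, set 1) → MISS  vc=[]
1: 0x2e (blk 11, set 1) → L1-HIT  vc=[]
2: 0x36 (blk 13, set 1) → MISS  vc=[11]
3: 0x36 (blk 13, set 1) → L1-HIT  vc=[11]
4: 0x26 (blk 9, set 1) → MISS  vc=[11, 13]
5: 0x25 (blk 9, set 1) → L1-HIT  vc=[11, 13]
6: 0x37 (blk 13, set 1) → VC-HIT  vc=[11, 9]
7: 0x2c (blk 11, set 1) → VC-HIT  vc=[13, 9]
8: 0xd (blk 3, set 1) → MISS  vc=[13, 9, 11]
9: 0x2f (blk 11, set 1) → VC-HIT  vc=[13, 9, 3]
10: 0x26 (blk 9, set 1) → VC-HIT  vc=[13, 11, 3]
11: 0xd (blk 3, set 1) → VC-HIT  vc=[13, 11, 9]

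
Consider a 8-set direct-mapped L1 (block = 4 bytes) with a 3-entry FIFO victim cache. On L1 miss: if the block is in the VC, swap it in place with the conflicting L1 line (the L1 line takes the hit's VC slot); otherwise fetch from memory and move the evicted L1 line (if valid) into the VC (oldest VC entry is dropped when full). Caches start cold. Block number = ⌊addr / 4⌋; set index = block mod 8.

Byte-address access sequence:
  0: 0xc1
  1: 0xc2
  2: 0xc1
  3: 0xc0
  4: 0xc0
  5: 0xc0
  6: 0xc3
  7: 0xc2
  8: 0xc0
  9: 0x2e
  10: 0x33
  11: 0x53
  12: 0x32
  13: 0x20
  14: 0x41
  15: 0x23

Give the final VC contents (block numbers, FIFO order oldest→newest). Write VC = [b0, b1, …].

VC = [20, 48, 16]

#0 0xc1→b48/s0 MISS; vc=[]
#1 0xc2→b48/s0 L1-HIT; vc=[]
#2 0xc1→b48/s0 L1-HIT; vc=[]
#3 0xc0→b48/s0 L1-HIT; vc=[]
#4 0xc0→b48/s0 L1-HIT; vc=[]
#5 0xc0→b48/s0 L1-HIT; vc=[]
#6 0xc3→b48/s0 L1-HIT; vc=[]
#7 0xc2→b48/s0 L1-HIT; vc=[]
#8 0xc0→b48/s0 L1-HIT; vc=[]
#9 0x2e→b11/s3 MISS; vc=[]
#10 0x33→b12/s4 MISS; vc=[]
#11 0x53→b20/s4 MISS; vc=[12]
#12 0x32→b12/s4 VC-HIT; vc=[20]
#13 0x20→b8/s0 MISS; vc=[20,48]
#14 0x41→b16/s0 MISS; vc=[20,48,8]
#15 0x23→b8/s0 VC-HIT; vc=[20,48,16]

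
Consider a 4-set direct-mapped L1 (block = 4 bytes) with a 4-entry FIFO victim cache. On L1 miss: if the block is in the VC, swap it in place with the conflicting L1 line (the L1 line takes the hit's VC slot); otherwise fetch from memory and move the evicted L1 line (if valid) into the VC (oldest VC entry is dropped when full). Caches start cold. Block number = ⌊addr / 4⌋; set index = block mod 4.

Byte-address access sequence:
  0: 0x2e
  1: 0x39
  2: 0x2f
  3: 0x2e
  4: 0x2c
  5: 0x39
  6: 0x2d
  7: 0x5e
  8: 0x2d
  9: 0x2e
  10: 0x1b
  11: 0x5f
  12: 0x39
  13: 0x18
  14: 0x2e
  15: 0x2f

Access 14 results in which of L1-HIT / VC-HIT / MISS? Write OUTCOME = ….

0: 0x2e (blk 11, set 3) → MISS  vc=[]
1: 0x39 (blk 14, set 2) → MISS  vc=[]
2: 0x2f (blk 11, set 3) → L1-HIT  vc=[]
3: 0x2e (blk 11, set 3) → L1-HIT  vc=[]
4: 0x2c (blk 11, set 3) → L1-HIT  vc=[]
5: 0x39 (blk 14, set 2) → L1-HIT  vc=[]
6: 0x2d (blk 11, set 3) → L1-HIT  vc=[]
7: 0x5e (blk 23, set 3) → MISS  vc=[11]
8: 0x2d (blk 11, set 3) → VC-HIT  vc=[23]
9: 0x2e (blk 11, set 3) → L1-HIT  vc=[23]
10: 0x1b (blk 6, set 2) → MISS  vc=[23, 14]
11: 0x5f (blk 23, set 3) → VC-HIT  vc=[11, 14]
12: 0x39 (blk 14, set 2) → VC-HIT  vc=[11, 6]
13: 0x18 (blk 6, set 2) → VC-HIT  vc=[11, 14]
14: 0x2e (blk 11, set 3) → VC-HIT  vc=[23, 14]
15: 0x2f (blk 11, set 3) → L1-HIT  vc=[23, 14]

OUTCOME = VC-HIT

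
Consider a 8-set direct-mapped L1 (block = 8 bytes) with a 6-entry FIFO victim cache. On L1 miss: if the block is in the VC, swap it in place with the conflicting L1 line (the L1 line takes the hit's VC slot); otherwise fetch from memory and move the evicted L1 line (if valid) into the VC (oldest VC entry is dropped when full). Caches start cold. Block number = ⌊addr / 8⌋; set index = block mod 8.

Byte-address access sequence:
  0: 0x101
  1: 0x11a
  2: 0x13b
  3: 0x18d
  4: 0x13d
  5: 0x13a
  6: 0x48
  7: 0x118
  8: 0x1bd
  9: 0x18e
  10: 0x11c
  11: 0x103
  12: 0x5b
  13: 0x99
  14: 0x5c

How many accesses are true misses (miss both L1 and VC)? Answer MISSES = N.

0: 0x101 (blk 32, set 0) → MISS  vc=[]
1: 0x11a (blk 35, set 3) → MISS  vc=[]
2: 0x13b (blk 39, set 7) → MISS  vc=[]
3: 0x18d (blk 49, set 1) → MISS  vc=[]
4: 0x13d (blk 39, set 7) → L1-HIT  vc=[]
5: 0x13a (blk 39, set 7) → L1-HIT  vc=[]
6: 0x48 (blk 9, set 1) → MISS  vc=[49]
7: 0x118 (blk 35, set 3) → L1-HIT  vc=[49]
8: 0x1bd (blk 55, set 7) → MISS  vc=[49, 39]
9: 0x18e (blk 49, set 1) → VC-HIT  vc=[9, 39]
10: 0x11c (blk 35, set 3) → L1-HIT  vc=[9, 39]
11: 0x103 (blk 32, set 0) → L1-HIT  vc=[9, 39]
12: 0x5b (blk 11, set 3) → MISS  vc=[9, 39, 35]
13: 0x99 (blk 19, set 3) → MISS  vc=[9, 39, 35, 11]
14: 0x5c (blk 11, set 3) → VC-HIT  vc=[9, 39, 35, 19]

MISSES = 8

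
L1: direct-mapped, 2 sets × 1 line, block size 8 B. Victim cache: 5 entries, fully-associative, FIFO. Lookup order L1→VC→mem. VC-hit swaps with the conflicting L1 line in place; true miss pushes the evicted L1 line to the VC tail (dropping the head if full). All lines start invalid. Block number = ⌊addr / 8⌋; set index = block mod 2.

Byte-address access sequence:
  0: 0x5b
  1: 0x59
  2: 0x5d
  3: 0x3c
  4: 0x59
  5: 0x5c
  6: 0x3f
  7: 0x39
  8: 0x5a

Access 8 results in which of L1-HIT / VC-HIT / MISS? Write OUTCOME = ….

OUTCOME = VC-HIT

0: 0x5b (blk 11, set 1) → MISS  vc=[]
1: 0x59 (blk 11, set 1) → L1-HIT  vc=[]
2: 0x5d (blk 11, set 1) → L1-HIT  vc=[]
3: 0x3c (blk 7, set 1) → MISS  vc=[11]
4: 0x59 (blk 11, set 1) → VC-HIT  vc=[7]
5: 0x5c (blk 11, set 1) → L1-HIT  vc=[7]
6: 0x3f (blk 7, set 1) → VC-HIT  vc=[11]
7: 0x39 (blk 7, set 1) → L1-HIT  vc=[11]
8: 0x5a (blk 11, set 1) → VC-HIT  vc=[7]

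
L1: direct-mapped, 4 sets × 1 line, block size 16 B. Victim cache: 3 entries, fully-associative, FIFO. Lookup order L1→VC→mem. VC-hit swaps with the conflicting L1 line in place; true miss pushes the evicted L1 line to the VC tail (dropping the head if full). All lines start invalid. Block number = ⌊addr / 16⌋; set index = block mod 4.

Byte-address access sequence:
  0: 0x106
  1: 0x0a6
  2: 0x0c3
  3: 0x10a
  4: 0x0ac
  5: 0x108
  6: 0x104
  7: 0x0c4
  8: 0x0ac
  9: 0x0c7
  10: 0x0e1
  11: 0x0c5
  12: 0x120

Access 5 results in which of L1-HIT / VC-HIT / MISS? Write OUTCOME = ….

  [0] addr=0x106 blk=16 s=0: MISS | VC []
  [1] addr=0xa6 blk=10 s=2: MISS | VC []
  [2] addr=0xc3 blk=12 s=0: MISS | VC [16]
  [3] addr=0x10a blk=16 s=0: VC-HIT | VC [12]
  [4] addr=0xac blk=10 s=2: L1-HIT | VC [12]
  [5] addr=0x108 blk=16 s=0: L1-HIT | VC [12]
  [6] addr=0x104 blk=16 s=0: L1-HIT | VC [12]
  [7] addr=0xc4 blk=12 s=0: VC-HIT | VC [16]
  [8] addr=0xac blk=10 s=2: L1-HIT | VC [16]
  [9] addr=0xc7 blk=12 s=0: L1-HIT | VC [16]
  [10] addr=0xe1 blk=14 s=2: MISS | VC [16, 10]
  [11] addr=0xc5 blk=12 s=0: L1-HIT | VC [16, 10]
  [12] addr=0x120 blk=18 s=2: MISS | VC [16, 10, 14]

OUTCOME = L1-HIT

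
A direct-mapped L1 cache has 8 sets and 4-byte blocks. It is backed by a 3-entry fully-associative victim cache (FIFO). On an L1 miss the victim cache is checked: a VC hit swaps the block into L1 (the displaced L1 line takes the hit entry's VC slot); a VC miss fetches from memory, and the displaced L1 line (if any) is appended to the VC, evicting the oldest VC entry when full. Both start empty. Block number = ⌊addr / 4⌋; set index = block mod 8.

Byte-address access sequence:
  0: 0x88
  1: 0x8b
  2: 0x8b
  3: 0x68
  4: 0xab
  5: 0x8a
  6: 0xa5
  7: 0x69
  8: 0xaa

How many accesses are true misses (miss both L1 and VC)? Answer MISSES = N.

#0 0x88→b34/s2 MISS; vc=[]
#1 0x8b→b34/s2 L1-HIT; vc=[]
#2 0x8b→b34/s2 L1-HIT; vc=[]
#3 0x68→b26/s2 MISS; vc=[34]
#4 0xab→b42/s2 MISS; vc=[34,26]
#5 0x8a→b34/s2 VC-HIT; vc=[42,26]
#6 0xa5→b41/s1 MISS; vc=[42,26]
#7 0x69→b26/s2 VC-HIT; vc=[42,34]
#8 0xaa→b42/s2 VC-HIT; vc=[26,34]

MISSES = 4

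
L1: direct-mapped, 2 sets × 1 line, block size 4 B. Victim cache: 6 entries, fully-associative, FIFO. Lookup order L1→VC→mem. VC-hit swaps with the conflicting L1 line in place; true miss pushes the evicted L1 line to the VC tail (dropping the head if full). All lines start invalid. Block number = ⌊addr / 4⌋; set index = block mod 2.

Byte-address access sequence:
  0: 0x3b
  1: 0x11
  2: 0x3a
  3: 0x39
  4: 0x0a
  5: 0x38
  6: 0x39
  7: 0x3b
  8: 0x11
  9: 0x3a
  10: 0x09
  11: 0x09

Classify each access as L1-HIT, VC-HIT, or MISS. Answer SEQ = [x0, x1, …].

  [0] addr=0x3b blk=14 s=0: MISS | VC []
  [1] addr=0x11 blk=4 s=0: MISS | VC [14]
  [2] addr=0x3a blk=14 s=0: VC-HIT | VC [4]
  [3] addr=0x39 blk=14 s=0: L1-HIT | VC [4]
  [4] addr=0xa blk=2 s=0: MISS | VC [4, 14]
  [5] addr=0x38 blk=14 s=0: VC-HIT | VC [4, 2]
  [6] addr=0x39 blk=14 s=0: L1-HIT | VC [4, 2]
  [7] addr=0x3b blk=14 s=0: L1-HIT | VC [4, 2]
  [8] addr=0x11 blk=4 s=0: VC-HIT | VC [14, 2]
  [9] addr=0x3a blk=14 s=0: VC-HIT | VC [4, 2]
  [10] addr=0x9 blk=2 s=0: VC-HIT | VC [4, 14]
  [11] addr=0x9 blk=2 s=0: L1-HIT | VC [4, 14]

SEQ = [MISS, MISS, VC-HIT, L1-HIT, MISS, VC-HIT, L1-HIT, L1-HIT, VC-HIT, VC-HIT, VC-HIT, L1-HIT]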